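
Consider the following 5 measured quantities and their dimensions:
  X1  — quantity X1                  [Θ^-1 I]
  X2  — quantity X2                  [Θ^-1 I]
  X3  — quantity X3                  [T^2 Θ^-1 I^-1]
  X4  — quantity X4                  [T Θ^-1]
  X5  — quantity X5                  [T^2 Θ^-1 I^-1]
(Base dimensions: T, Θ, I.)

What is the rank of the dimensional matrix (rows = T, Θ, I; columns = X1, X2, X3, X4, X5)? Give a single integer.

2

Write exponents as rows T,Θ,I / cols X1,X2,X3,X4,X5:
  T: [ 0  0  2  1  2]
  Θ: [-1 -1 -1 -1 -1]
  I: [ 1  1 -1  0 -1]
Row reduction gives pivot columns X1,X3; rank = 2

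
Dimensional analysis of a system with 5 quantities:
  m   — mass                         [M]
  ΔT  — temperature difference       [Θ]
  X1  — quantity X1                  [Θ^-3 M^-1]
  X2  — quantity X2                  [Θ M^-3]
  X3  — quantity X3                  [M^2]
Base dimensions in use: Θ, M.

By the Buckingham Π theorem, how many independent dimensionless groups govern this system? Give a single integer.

3

Dimensional matrix (Θ×M by m×ΔT×X1×X2×X3):
  Θ: [ 0  1 -3  1  0]
  M: [ 1  0 -1 -3  2]
RREF → pivots at {m,ΔT} ⇒ r = 2
Π count = n − r = 5 − 2 = 3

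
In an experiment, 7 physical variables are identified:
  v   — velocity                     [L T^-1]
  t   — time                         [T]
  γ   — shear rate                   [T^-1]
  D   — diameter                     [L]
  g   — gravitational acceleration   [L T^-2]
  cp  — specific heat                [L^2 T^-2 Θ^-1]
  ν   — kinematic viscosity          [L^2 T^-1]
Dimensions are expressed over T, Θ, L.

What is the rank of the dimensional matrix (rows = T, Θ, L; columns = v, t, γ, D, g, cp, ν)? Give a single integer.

Dimensional matrix (T×Θ×L by v×t×γ×D×g×cp×ν):
  T: [-1  1 -1  0 -2 -2 -1]
  Θ: [ 0  0  0  0  0 -1  0]
  L: [ 1  0  0  1  1  2  2]
RREF → pivots at {v,t,cp} ⇒ r = 3

3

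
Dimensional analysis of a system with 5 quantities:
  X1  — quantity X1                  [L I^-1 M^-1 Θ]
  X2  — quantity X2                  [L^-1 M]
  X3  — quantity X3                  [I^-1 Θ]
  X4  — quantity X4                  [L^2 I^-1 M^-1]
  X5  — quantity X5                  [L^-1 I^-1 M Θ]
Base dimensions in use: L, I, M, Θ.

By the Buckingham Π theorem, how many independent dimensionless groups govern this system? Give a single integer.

2

Exponent matrix [L,I,M,Θ] × [X1,X2,X3,X4,X5]:
  L: [ 1 -1  0  2 -1]
  I: [-1  0 -1 -1 -1]
  M: [-1  1  0 -1  1]
  Θ: [ 1  0  1  0  1]
Row reduction gives pivot columns X1,X2,X4; rank = 3
n=5, r=3 ⇒ 2 dimensionless groups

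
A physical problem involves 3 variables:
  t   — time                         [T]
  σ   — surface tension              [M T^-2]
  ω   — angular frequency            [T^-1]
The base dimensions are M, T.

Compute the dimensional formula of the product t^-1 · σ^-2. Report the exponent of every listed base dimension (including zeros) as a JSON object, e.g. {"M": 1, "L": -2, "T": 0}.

Write exponents as rows M,T / cols t,σ,ω:
  M: [ 0  1  0]
  T: [ 1 -2 -1]
  [M]: (-1)·0+(-2)·1 = -2
  [T]: (-1)·1+(-2)·-2 = 3
⇒ M^-2 T^3

{"M": -2, "T": 3}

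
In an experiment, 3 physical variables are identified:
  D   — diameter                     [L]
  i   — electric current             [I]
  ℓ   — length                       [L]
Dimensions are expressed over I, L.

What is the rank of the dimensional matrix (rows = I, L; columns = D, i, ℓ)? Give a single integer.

2

Exponent matrix [I,L] × [D,i,ℓ]:
  I: [ 0  1  0]
  L: [ 1  0  1]
Echelon form has 2 nonzero rows (pivots: D,i)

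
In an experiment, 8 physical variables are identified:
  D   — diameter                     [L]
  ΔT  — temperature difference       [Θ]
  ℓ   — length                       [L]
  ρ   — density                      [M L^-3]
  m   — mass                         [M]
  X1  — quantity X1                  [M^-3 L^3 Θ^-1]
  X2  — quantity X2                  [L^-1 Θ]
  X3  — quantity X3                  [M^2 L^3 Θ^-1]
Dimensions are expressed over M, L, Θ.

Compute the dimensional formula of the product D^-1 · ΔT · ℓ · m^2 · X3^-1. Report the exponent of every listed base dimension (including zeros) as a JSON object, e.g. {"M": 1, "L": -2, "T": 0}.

{"M": 0, "L": -3, "Θ": 2}

Write exponents as rows M,L,Θ / cols D,ΔT,ℓ,ρ,m,X1,X2,X3:
  M: [ 0  0  0  1  1 -3  0  2]
  L: [ 1  0  1 -3  0  3 -1  3]
  Θ: [ 0  1  0  0  0 -1  1 -1]
  [M]: (-1)·0+(1)·0+(1)·0+(2)·1+(-1)·2 = 0
  [L]: (-1)·1+(1)·0+(1)·1+(2)·0+(-1)·3 = -3
  [Θ]: (-1)·0+(1)·1+(1)·0+(2)·0+(-1)·-1 = 2
⇒ L^-3 Θ^2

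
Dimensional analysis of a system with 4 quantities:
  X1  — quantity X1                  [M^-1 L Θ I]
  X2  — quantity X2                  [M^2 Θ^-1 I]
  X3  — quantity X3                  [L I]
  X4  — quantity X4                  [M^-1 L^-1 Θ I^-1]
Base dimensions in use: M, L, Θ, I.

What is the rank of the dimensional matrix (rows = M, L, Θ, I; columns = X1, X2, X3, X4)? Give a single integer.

3

Write exponents as rows M,L,Θ,I / cols X1,X2,X3,X4:
  M: [-1  2  0 -1]
  L: [ 1  0  1 -1]
  Θ: [ 1 -1  0  1]
  I: [ 1  1  1 -1]
RREF → pivots at {X1,X2,X3} ⇒ r = 3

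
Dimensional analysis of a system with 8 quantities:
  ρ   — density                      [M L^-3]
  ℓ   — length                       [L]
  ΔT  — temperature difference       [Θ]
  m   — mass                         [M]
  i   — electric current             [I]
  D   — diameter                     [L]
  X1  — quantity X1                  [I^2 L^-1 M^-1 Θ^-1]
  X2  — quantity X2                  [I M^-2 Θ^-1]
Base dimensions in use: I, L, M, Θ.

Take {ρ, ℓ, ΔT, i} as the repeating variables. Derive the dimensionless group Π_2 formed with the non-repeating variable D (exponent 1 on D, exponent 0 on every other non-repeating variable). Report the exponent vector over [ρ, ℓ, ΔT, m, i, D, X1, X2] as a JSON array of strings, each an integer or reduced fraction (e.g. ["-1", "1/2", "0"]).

["0", "-1", "0", "0", "0", "1", "0", "0"]

Exponent matrix [I,L,M,Θ] × [ρ,ℓ,ΔT,m,i,D,X1,X2]:
  I: [ 0  0  0  0  1  0  2  1]
  L: [-3  1  0  0  0  1 -1  0]
  M: [ 1  0  0  1  0  0 -1 -2]
  Θ: [ 0  0  1  0  0  0 -1 -1]
Echelon form has 4 nonzero rows (pivots: ρ,ℓ,ΔT,i)
Repeat: ρ,ℓ,ΔT,i; free: m,D,X1,X2
RREF:
  r0: [   1    0    0    1    0    0   -1   -2]
  r1: [   0    1    0    3    0    1   -4   -6]
  r2: [   0    0    1    0    0    0   -1   -1]
  r3: [   0    0    0    0    1    0    2    1]
Fix exponent of D at 1, m at 0, X1 at 0, X2 at 0; solve each RREF row for its pivot's exponent:
  r0: exp(ρ) + (0)·1 = 0 ⇒ exp(ρ) = 0
  r1: exp(ℓ) + (1)·1 = 0 ⇒ exp(ℓ) = -1
  r2: exp(ΔT) + (0)·1 = 0 ⇒ exp(ΔT) = 0
  r3: exp(i) + (0)·1 = 0 ⇒ exp(i) = 0
Π_2 = ℓ^-1 · D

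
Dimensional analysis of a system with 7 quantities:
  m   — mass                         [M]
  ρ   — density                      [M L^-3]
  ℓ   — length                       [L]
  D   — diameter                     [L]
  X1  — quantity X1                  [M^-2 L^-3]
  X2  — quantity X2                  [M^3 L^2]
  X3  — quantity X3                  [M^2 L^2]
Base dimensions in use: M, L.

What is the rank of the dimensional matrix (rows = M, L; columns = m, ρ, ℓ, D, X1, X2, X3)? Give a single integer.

Write exponents as rows M,L / cols m,ρ,ℓ,D,X1,X2,X3:
  M: [ 1  1  0  0 -2  3  2]
  L: [ 0 -3  1  1 -3  2  2]
Echelon form has 2 nonzero rows (pivots: m,ρ)

2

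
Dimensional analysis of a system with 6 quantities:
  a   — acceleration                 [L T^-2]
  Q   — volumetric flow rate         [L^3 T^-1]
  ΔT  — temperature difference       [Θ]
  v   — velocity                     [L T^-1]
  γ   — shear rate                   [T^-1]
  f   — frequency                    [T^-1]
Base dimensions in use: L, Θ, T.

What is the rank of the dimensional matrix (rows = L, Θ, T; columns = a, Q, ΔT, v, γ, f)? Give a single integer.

Dimensional matrix (L×Θ×T by a×Q×ΔT×v×γ×f):
  L: [ 1  3  0  1  0  0]
  Θ: [ 0  0  1  0  0  0]
  T: [-2 -1  0 -1 -1 -1]
Row reduction gives pivot columns a,Q,ΔT; rank = 3

3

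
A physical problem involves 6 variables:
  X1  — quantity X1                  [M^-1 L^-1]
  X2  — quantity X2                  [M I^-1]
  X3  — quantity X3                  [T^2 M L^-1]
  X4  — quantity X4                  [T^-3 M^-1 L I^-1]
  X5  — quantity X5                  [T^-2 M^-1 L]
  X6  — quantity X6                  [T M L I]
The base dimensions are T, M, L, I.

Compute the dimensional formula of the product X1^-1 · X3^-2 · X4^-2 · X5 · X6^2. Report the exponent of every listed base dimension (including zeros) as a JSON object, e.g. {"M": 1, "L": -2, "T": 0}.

Dimensional matrix (T×M×L×I by X1×X2×X3×X4×X5×X6):
  T: [ 0  0  2 -3 -2  1]
  M: [-1  1  1 -1 -1  1]
  L: [-1  0 -1  1  1  1]
  I: [ 0 -1  0 -1  0  1]
  [T]: (-1)·0+(-2)·2+(-2)·-3+(1)·-2+(2)·1 = 2
  [M]: (-1)·-1+(-2)·1+(-2)·-1+(1)·-1+(2)·1 = 2
  [L]: (-1)·-1+(-2)·-1+(-2)·1+(1)·1+(2)·1 = 4
  [I]: (-1)·0+(-2)·0+(-2)·-1+(1)·0+(2)·1 = 4
⇒ T^2 M^2 L^4 I^4

{"T": 2, "M": 2, "L": 4, "I": 4}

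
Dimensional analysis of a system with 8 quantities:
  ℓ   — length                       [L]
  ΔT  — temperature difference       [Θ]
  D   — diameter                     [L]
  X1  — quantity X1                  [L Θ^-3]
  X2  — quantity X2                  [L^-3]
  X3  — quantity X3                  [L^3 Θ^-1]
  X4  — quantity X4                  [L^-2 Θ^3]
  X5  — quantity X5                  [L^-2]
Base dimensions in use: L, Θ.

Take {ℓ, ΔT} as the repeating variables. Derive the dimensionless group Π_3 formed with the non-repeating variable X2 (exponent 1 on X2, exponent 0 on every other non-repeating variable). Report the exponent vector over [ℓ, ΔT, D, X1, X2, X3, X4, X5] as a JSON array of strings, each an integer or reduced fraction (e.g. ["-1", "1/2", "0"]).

Write exponents as rows L,Θ / cols ℓ,ΔT,D,X1,X2,X3,X4,X5:
  L: [ 1  0  1  1 -3  3 -2 -2]
  Θ: [ 0  1  0 -3  0 -1  3  0]
Row reduction gives pivot columns ℓ,ΔT; rank = 2
Pivot set = {ℓ,ΔT}, free = {D,X1,X2,X3,X4,X5}
RREF:
  r0: [   1    0    1    1   -3    3   -2   -2]
  r1: [   0    1    0   -3    0   -1    3    0]
Fix exponent of X2 at 1, D at 0, X1 at 0, X3 at 0, X4 at 0, X5 at 0; solve each RREF row for its pivot's exponent:
  r0: exp(ℓ) + (-3)·1 = 0 ⇒ exp(ℓ) = 3
  r1: exp(ΔT) + (0)·1 = 0 ⇒ exp(ΔT) = 0
Π_3 = ℓ^3 · X2

["3", "0", "0", "0", "1", "0", "0", "0"]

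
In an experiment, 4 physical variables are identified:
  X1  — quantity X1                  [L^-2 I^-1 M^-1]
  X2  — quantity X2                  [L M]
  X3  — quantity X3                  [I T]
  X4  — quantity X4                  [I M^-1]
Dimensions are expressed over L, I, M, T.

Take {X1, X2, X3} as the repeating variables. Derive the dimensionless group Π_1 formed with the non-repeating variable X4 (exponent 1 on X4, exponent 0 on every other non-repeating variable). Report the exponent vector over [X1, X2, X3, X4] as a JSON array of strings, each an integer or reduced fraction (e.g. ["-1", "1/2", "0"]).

Exponent matrix [L,I,M,T] × [X1,X2,X3,X4]:
  L: [-2  1  0  0]
  I: [-1  0  1  1]
  M: [-1  1  0 -1]
  T: [ 0  0  1  0]
Row reduction gives pivot columns X1,X2,X3; rank = 3
Repeat: X1,X2,X3; free: X4
RREF:
  r0: [   1    0    0   -1]
  r1: [   0    1    0   -2]
  r2: [   0    0    1    0]
  r3: [   0    0    0    0]
Fix exponent of X4 at 1; solve each RREF row for its pivot's exponent:
  r0: exp(X1) + (-1)·1 = 0 ⇒ exp(X1) = 1
  r1: exp(X2) + (-2)·1 = 0 ⇒ exp(X2) = 2
  r2: exp(X3) + (0)·1 = 0 ⇒ exp(X3) = 0
Π_1 = X1 · X2^2 · X4

["1", "2", "0", "1"]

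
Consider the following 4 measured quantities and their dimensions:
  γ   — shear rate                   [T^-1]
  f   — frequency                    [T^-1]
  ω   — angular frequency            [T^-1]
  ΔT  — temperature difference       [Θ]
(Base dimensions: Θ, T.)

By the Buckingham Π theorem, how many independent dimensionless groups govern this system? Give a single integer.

Write exponents as rows Θ,T / cols γ,f,ω,ΔT:
  Θ: [ 0  0  0  1]
  T: [-1 -1 -1  0]
Row reduction gives pivot columns γ,ΔT; rank = 2
n=4, r=2 ⇒ 2 dimensionless groups

2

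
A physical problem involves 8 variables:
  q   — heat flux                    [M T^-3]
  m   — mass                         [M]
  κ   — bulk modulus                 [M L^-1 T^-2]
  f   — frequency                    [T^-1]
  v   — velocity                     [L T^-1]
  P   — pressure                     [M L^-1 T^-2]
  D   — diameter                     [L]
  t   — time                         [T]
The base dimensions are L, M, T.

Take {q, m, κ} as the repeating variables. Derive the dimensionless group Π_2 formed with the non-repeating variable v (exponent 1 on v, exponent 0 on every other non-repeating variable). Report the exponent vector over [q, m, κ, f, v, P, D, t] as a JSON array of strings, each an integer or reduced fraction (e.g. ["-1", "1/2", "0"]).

["-1", "0", "1", "0", "1", "0", "0", "0"]

Exponent matrix [L,M,T] × [q,m,κ,f,v,P,D,t]:
  L: [ 0  0 -1  0  1 -1  1  0]
  M: [ 1  1  1  0  0  1  0  0]
  T: [-3  0 -2 -1 -1 -2  0  1]
Row reduction gives pivot columns q,m,κ; rank = 3
Repeat: q,m,κ; free: f,v,P,D,t
RREF:
  r0: [   1    0    0  1/3    1    0  2/3 -1/3]
  r1: [   0    1    0 -1/3    0    0  1/3  1/3]
  r2: [   0    0    1    0   -1    1   -1    0]
Fix exponent of v at 1, f at 0, P at 0, D at 0, t at 0; solve each RREF row for its pivot's exponent:
  r0: exp(q) + (1)·1 = 0 ⇒ exp(q) = -1
  r1: exp(m) + (0)·1 = 0 ⇒ exp(m) = 0
  r2: exp(κ) + (-1)·1 = 0 ⇒ exp(κ) = 1
Π_2 = q^-1 · κ · v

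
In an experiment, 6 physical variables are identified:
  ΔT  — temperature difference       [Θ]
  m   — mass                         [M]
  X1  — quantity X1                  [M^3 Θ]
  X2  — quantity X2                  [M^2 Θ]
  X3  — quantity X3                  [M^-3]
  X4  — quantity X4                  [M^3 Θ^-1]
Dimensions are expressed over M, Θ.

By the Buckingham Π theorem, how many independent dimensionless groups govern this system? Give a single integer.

4

Exponent matrix [M,Θ] × [ΔT,m,X1,X2,X3,X4]:
  M: [ 0  1  3  2 -3  3]
  Θ: [ 1  0  1  1  0 -1]
Echelon form has 2 nonzero rows (pivots: ΔT,m)
6 vars − rank 2 = 4 Π groups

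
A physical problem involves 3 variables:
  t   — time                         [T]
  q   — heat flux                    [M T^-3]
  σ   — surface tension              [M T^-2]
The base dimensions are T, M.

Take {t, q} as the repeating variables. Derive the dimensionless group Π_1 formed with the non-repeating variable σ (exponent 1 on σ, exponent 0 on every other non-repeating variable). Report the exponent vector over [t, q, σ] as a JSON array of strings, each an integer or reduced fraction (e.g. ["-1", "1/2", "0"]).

["-1", "-1", "1"]

Dimensional matrix (T×M by t×q×σ):
  T: [ 1 -3 -2]
  M: [ 0  1  1]
RREF → pivots at {t,q} ⇒ r = 2
Pivot set = {t,q}, free = {σ}
RREF:
  r0: [   1    0    1]
  r1: [   0    1    1]
Fix exponent of σ at 1; solve each RREF row for its pivot's exponent:
  r0: exp(t) + (1)·1 = 0 ⇒ exp(t) = -1
  r1: exp(q) + (1)·1 = 0 ⇒ exp(q) = -1
Π_1 = t^-1 · q^-1 · σ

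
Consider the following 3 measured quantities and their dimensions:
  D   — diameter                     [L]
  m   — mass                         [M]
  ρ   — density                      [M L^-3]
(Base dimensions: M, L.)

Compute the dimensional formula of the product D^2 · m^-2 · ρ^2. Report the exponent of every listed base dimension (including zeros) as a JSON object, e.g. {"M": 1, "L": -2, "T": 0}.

{"M": 0, "L": -4}

Write exponents as rows M,L / cols D,m,ρ:
  M: [ 0  1  1]
  L: [ 1  0 -3]
  [M]: (2)·0+(-2)·1+(2)·1 = 0
  [L]: (2)·1+(-2)·0+(2)·-3 = -4
⇒ L^-4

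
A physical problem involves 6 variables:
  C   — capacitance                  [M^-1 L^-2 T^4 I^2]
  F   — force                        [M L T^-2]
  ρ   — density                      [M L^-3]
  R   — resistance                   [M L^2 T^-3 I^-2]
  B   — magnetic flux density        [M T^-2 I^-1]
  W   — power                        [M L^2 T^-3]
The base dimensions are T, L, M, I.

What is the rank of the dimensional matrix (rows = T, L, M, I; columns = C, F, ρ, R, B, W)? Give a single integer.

Write exponents as rows T,L,M,I / cols C,F,ρ,R,B,W:
  T: [ 4 -2  0 -3 -2 -3]
  L: [-2  1 -3  2  0  2]
  M: [-1  1  1  1  1  1]
  I: [ 2  0  0 -2 -1  0]
Echelon form has 4 nonzero rows (pivots: C,F,ρ,R)

4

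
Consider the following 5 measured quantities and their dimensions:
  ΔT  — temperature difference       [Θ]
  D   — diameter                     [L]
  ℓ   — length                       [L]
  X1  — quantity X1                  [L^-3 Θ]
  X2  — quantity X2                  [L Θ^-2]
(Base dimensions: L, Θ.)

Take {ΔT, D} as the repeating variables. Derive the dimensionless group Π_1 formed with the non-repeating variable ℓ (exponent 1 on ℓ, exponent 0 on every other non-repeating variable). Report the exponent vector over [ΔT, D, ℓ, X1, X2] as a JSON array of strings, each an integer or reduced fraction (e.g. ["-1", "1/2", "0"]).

["0", "-1", "1", "0", "0"]

Write exponents as rows L,Θ / cols ΔT,D,ℓ,X1,X2:
  L: [ 0  1  1 -3  1]
  Θ: [ 1  0  0  1 -2]
Echelon form has 2 nonzero rows (pivots: ΔT,D)
Repeat: ΔT,D; free: ℓ,X1,X2
RREF:
  r0: [   1    0    0    1   -2]
  r1: [   0    1    1   -3    1]
Fix exponent of ℓ at 1, X1 at 0, X2 at 0; solve each RREF row for its pivot's exponent:
  r0: exp(ΔT) + (0)·1 = 0 ⇒ exp(ΔT) = 0
  r1: exp(D) + (1)·1 = 0 ⇒ exp(D) = -1
Π_1 = D^-1 · ℓ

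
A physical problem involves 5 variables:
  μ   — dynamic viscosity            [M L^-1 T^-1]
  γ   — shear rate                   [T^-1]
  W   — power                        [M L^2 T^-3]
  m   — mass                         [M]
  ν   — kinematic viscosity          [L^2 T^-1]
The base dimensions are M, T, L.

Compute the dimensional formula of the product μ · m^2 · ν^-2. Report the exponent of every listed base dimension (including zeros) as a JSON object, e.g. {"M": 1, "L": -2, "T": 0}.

Write exponents as rows M,T,L / cols μ,γ,W,m,ν:
  M: [ 1  0  1  1  0]
  T: [-1 -1 -3  0 -1]
  L: [-1  0  2  0  2]
  [M]: (1)·1+(2)·1+(-2)·0 = 3
  [T]: (1)·-1+(2)·0+(-2)·-1 = 1
  [L]: (1)·-1+(2)·0+(-2)·2 = -5
⇒ M^3 T L^-5

{"M": 3, "T": 1, "L": -5}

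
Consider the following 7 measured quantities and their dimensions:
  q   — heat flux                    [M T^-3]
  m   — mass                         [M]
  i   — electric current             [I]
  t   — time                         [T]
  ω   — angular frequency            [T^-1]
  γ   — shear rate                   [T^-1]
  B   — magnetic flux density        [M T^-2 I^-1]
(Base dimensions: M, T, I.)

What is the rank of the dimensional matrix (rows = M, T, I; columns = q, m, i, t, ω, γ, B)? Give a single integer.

3

Write exponents as rows M,T,I / cols q,m,i,t,ω,γ,B:
  M: [ 1  1  0  0  0  0  1]
  T: [-3  0  0  1 -1 -1 -2]
  I: [ 0  0  1  0  0  0 -1]
RREF → pivots at {q,m,i} ⇒ r = 3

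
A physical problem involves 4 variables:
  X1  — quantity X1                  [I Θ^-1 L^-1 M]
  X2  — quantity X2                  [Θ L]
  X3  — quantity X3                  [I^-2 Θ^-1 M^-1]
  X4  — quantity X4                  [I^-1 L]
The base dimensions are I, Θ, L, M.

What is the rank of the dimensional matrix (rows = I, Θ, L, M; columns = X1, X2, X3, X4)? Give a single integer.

3

Dimensional matrix (I×Θ×L×M by X1×X2×X3×X4):
  I: [ 1  0 -2 -1]
  Θ: [-1  1 -1  0]
  L: [-1  1  0  1]
  M: [ 1  0 -1  0]
Echelon form has 3 nonzero rows (pivots: X1,X2,X3)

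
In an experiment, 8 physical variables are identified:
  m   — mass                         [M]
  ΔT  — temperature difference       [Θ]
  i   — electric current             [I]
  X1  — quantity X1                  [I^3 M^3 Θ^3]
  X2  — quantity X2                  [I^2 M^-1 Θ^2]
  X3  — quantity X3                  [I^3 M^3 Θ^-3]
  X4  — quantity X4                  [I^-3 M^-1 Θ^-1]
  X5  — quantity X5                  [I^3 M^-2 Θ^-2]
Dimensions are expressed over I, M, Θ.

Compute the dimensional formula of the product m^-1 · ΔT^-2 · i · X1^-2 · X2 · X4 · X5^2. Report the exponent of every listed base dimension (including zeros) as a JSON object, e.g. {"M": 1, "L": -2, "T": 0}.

{"I": 0, "M": -13, "Θ": -11}

Exponent matrix [I,M,Θ] × [m,ΔT,i,X1,X2,X3,X4,X5]:
  I: [ 0  0  1  3  2  3 -3  3]
  M: [ 1  0  0  3 -1  3 -1 -2]
  Θ: [ 0  1  0  3  2 -3 -1 -2]
  [I]: (-1)·0+(-2)·0+(1)·1+(-2)·3+(1)·2+(1)·-3+(2)·3 = 0
  [M]: (-1)·1+(-2)·0+(1)·0+(-2)·3+(1)·-1+(1)·-1+(2)·-2 = -13
  [Θ]: (-1)·0+(-2)·1+(1)·0+(-2)·3+(1)·2+(1)·-1+(2)·-2 = -11
⇒ M^-13 Θ^-11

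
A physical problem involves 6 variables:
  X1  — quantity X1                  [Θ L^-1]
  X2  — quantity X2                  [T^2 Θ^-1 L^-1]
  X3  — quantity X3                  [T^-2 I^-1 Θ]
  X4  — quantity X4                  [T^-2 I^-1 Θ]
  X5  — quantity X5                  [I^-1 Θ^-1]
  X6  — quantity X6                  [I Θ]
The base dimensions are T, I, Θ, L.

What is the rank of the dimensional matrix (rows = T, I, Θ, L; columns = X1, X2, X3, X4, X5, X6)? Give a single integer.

3

Exponent matrix [T,I,Θ,L] × [X1,X2,X3,X4,X5,X6]:
  T: [ 0  2 -2 -2  0  0]
  I: [ 0  0 -1 -1 -1  1]
  Θ: [ 1 -1  1  1 -1  1]
  L: [-1 -1  0  0  0  0]
RREF → pivots at {X1,X2,X3} ⇒ r = 3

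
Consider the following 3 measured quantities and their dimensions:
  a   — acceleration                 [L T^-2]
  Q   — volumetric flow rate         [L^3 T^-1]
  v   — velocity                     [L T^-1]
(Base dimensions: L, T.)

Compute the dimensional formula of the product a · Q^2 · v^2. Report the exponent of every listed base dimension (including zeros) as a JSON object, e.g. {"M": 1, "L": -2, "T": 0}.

{"L": 9, "T": -6}

Dimensional matrix (L×T by a×Q×v):
  L: [ 1  3  1]
  T: [-2 -1 -1]
  [L]: (1)·1+(2)·3+(2)·1 = 9
  [T]: (1)·-2+(2)·-1+(2)·-1 = -6
⇒ L^9 T^-6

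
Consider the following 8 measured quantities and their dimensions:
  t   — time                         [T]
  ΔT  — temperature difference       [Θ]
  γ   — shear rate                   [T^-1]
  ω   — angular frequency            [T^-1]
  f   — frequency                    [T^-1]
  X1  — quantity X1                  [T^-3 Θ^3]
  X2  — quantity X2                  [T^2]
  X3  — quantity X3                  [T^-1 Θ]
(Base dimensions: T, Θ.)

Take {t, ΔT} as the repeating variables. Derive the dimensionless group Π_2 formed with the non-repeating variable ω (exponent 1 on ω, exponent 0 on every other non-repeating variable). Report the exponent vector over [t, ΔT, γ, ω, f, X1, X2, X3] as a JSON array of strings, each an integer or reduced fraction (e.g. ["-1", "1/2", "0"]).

Dimensional matrix (T×Θ by t×ΔT×γ×ω×f×X1×X2×X3):
  T: [ 1  0 -1 -1 -1 -3  2 -1]
  Θ: [ 0  1  0  0  0  3  0  1]
Echelon form has 2 nonzero rows (pivots: t,ΔT)
Pivot set = {t,ΔT}, free = {γ,ω,f,X1,X2,X3}
RREF:
  r0: [   1    0   -1   -1   -1   -3    2   -1]
  r1: [   0    1    0    0    0    3    0    1]
Fix exponent of ω at 1, γ at 0, f at 0, X1 at 0, X2 at 0, X3 at 0; solve each RREF row for its pivot's exponent:
  r0: exp(t) + (-1)·1 = 0 ⇒ exp(t) = 1
  r1: exp(ΔT) + (0)·1 = 0 ⇒ exp(ΔT) = 0
Π_2 = t · ω

["1", "0", "0", "1", "0", "0", "0", "0"]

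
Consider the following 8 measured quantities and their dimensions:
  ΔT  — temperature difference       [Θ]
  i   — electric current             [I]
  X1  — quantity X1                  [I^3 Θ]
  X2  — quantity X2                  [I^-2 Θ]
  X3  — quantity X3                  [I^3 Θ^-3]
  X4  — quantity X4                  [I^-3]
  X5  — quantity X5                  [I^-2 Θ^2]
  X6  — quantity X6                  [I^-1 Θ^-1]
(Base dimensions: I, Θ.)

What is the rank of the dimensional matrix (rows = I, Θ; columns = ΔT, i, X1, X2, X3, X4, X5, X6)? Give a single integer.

2

Write exponents as rows I,Θ / cols ΔT,i,X1,X2,X3,X4,X5,X6:
  I: [ 0  1  3 -2  3 -3 -2 -1]
  Θ: [ 1  0  1  1 -3  0  2 -1]
Row reduction gives pivot columns ΔT,i; rank = 2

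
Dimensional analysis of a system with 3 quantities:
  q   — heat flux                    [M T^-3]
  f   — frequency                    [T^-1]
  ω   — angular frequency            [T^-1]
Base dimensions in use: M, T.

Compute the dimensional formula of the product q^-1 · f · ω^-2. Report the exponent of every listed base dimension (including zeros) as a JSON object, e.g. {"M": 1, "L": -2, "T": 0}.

{"M": -1, "T": 4}

Dimensional matrix (M×T by q×f×ω):
  M: [ 1  0  0]
  T: [-3 -1 -1]
  [M]: (-1)·1+(1)·0+(-2)·0 = -1
  [T]: (-1)·-3+(1)·-1+(-2)·-1 = 4
⇒ M^-1 T^4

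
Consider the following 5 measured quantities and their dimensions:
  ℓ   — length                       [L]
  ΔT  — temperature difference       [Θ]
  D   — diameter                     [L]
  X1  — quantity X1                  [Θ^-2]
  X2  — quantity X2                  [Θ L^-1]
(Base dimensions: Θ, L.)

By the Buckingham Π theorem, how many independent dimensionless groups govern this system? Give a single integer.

3

Exponent matrix [Θ,L] × [ℓ,ΔT,D,X1,X2]:
  Θ: [ 0  1  0 -2  1]
  L: [ 1  0  1  0 -1]
Row reduction gives pivot columns ℓ,ΔT; rank = 2
Π count = n − r = 5 − 2 = 3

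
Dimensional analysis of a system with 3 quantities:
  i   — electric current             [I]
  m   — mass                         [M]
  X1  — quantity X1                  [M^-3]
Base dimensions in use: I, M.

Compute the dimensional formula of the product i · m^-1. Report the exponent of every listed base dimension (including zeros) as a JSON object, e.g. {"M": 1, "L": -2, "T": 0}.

Dimensional matrix (I×M by i×m×X1):
  I: [ 1  0  0]
  M: [ 0  1 -3]
  [I]: (1)·1+(-1)·0 = 1
  [M]: (1)·0+(-1)·1 = -1
⇒ I M^-1

{"I": 1, "M": -1}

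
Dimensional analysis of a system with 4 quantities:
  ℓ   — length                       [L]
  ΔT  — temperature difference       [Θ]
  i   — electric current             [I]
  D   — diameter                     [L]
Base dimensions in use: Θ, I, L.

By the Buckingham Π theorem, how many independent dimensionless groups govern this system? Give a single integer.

Write exponents as rows Θ,I,L / cols ℓ,ΔT,i,D:
  Θ: [ 0  1  0  0]
  I: [ 0  0  1  0]
  L: [ 1  0  0  1]
Row reduction gives pivot columns ℓ,ΔT,i; rank = 3
n=4, r=3 ⇒ 1 dimensionless group

1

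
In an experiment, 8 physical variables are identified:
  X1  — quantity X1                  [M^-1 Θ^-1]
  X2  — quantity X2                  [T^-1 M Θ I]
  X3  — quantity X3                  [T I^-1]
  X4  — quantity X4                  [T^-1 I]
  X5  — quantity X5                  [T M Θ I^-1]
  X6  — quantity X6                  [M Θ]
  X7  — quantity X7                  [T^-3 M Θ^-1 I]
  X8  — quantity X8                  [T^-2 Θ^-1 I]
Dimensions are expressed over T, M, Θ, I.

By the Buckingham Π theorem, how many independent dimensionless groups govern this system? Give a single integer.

Write exponents as rows T,M,Θ,I / cols X1,X2,X3,X4,X5,X6,X7,X8:
  T: [ 0 -1  1 -1  1  0 -3 -2]
  M: [-1  1  0  0  1  1  1  0]
  Θ: [-1  1  0  0  1  1 -1 -1]
  I: [ 0  1 -1  1 -1  0  1  1]
RREF → pivots at {X1,X2,X7} ⇒ r = 3
Π count = n − r = 8 − 3 = 5

5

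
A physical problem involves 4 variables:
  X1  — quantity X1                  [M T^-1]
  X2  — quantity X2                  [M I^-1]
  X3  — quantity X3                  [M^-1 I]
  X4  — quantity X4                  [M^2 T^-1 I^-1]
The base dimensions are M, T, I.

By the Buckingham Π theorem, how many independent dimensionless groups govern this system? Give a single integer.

Write exponents as rows M,T,I / cols X1,X2,X3,X4:
  M: [ 1  1 -1  2]
  T: [-1  0  0 -1]
  I: [ 0 -1  1 -1]
RREF → pivots at {X1,X2} ⇒ r = 2
4 vars − rank 2 = 2 Π groups

2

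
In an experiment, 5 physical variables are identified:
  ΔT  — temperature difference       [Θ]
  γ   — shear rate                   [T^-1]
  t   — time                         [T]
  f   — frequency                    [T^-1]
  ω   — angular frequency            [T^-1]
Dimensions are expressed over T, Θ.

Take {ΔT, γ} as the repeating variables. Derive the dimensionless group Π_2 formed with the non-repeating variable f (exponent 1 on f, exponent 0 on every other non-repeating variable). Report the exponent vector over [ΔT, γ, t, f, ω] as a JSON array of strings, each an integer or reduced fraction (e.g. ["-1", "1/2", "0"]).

["0", "-1", "0", "1", "0"]

Write exponents as rows T,Θ / cols ΔT,γ,t,f,ω:
  T: [ 0 -1  1 -1 -1]
  Θ: [ 1  0  0  0  0]
Echelon form has 2 nonzero rows (pivots: ΔT,γ)
Pivot set = {ΔT,γ}, free = {t,f,ω}
RREF:
  r0: [   1    0    0    0    0]
  r1: [   0    1   -1    1    1]
Fix exponent of f at 1, t at 0, ω at 0; solve each RREF row for its pivot's exponent:
  r0: exp(ΔT) + (0)·1 = 0 ⇒ exp(ΔT) = 0
  r1: exp(γ) + (1)·1 = 0 ⇒ exp(γ) = -1
Π_2 = γ^-1 · f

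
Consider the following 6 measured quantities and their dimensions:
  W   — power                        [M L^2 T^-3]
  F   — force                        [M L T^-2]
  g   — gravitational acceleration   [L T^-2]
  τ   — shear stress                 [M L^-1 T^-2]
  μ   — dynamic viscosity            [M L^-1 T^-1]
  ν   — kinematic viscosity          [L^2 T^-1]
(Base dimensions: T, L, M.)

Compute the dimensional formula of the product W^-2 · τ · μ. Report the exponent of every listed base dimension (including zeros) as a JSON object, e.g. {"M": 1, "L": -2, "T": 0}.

Write exponents as rows T,L,M / cols W,F,g,τ,μ,ν:
  T: [-3 -2 -2 -2 -1 -1]
  L: [ 2  1  1 -1 -1  2]
  M: [ 1  1  0  1  1  0]
  [T]: (-2)·-3+(1)·-2+(1)·-1 = 3
  [L]: (-2)·2+(1)·-1+(1)·-1 = -6
  [M]: (-2)·1+(1)·1+(1)·1 = 0
⇒ T^3 L^-6

{"T": 3, "L": -6, "M": 0}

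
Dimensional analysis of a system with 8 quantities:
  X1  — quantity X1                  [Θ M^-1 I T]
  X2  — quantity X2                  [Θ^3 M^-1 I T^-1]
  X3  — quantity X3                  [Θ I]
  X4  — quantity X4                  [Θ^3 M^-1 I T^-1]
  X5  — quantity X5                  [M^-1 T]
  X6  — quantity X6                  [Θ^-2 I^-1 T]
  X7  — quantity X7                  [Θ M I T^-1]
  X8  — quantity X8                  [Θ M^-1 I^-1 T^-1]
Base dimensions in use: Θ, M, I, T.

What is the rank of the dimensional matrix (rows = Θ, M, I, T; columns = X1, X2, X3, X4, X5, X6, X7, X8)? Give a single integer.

3

Exponent matrix [Θ,M,I,T] × [X1,X2,X3,X4,X5,X6,X7,X8]:
  Θ: [ 1  3  1  3  0 -2  1  1]
  M: [-1 -1  0 -1 -1  0  1 -1]
  I: [ 1  1  1  1  0 -1  1 -1]
  T: [ 1 -1  0 -1  1  1 -1 -1]
RREF → pivots at {X1,X2,X3} ⇒ r = 3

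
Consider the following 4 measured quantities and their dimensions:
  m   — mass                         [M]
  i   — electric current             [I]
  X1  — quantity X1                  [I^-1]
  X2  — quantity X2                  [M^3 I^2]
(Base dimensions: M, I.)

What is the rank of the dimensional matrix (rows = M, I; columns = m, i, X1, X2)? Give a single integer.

Write exponents as rows M,I / cols m,i,X1,X2:
  M: [ 1  0  0  3]
  I: [ 0  1 -1  2]
Row reduction gives pivot columns m,i; rank = 2

2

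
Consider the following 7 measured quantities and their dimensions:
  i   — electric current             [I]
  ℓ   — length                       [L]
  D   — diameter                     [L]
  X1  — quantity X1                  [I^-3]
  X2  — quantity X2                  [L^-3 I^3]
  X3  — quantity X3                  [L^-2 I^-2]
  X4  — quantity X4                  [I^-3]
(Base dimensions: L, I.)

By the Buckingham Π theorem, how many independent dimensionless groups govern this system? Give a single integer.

Write exponents as rows L,I / cols i,ℓ,D,X1,X2,X3,X4:
  L: [ 0  1  1  0 -3 -2  0]
  I: [ 1  0  0 -3  3 -2 -3]
Echelon form has 2 nonzero rows (pivots: i,ℓ)
7 vars − rank 2 = 5 Π groups

5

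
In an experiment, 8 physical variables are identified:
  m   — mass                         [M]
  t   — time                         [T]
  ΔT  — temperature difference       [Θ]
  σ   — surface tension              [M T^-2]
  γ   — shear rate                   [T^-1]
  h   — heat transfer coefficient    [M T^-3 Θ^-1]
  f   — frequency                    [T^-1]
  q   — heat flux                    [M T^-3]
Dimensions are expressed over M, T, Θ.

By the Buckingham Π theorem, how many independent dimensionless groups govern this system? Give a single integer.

5

Exponent matrix [M,T,Θ] × [m,t,ΔT,σ,γ,h,f,q]:
  M: [ 1  0  0  1  0  1  0  1]
  T: [ 0  1  0 -2 -1 -3 -1 -3]
  Θ: [ 0  0  1  0  0 -1  0  0]
Echelon form has 3 nonzero rows (pivots: m,t,ΔT)
n=8, r=3 ⇒ 5 dimensionless groups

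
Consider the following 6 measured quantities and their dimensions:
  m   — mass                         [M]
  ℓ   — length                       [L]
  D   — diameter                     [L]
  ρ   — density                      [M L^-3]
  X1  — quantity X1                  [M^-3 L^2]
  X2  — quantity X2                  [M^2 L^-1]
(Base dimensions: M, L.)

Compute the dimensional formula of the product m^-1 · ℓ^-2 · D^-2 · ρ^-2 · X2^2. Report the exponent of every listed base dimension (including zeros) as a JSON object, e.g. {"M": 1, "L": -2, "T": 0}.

{"M": 1, "L": 0}

Dimensional matrix (M×L by m×ℓ×D×ρ×X1×X2):
  M: [ 1  0  0  1 -3  2]
  L: [ 0  1  1 -3  2 -1]
  [M]: (-1)·1+(-2)·0+(-2)·0+(-2)·1+(2)·2 = 1
  [L]: (-1)·0+(-2)·1+(-2)·1+(-2)·-3+(2)·-1 = 0
⇒ M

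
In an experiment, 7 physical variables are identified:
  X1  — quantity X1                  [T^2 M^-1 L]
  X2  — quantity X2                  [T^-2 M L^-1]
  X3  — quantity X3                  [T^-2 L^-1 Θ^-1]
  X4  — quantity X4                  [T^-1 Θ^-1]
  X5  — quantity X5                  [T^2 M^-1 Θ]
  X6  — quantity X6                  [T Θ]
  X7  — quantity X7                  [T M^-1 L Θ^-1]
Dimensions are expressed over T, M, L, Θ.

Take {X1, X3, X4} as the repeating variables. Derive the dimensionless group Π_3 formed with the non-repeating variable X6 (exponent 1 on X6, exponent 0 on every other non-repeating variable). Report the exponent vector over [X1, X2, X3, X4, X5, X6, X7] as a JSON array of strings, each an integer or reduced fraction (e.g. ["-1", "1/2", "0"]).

["0", "0", "0", "1", "0", "1", "0"]

Dimensional matrix (T×M×L×Θ by X1×X2×X3×X4×X5×X6×X7):
  T: [ 2 -2 -2 -1  2  1  1]
  M: [-1  1  0  0 -1  0 -1]
  L: [ 1 -1 -1  0  0  0  1]
  Θ: [ 0  0 -1 -1  1  1 -1]
RREF → pivots at {X1,X3,X4} ⇒ r = 3
Pivot set = {X1,X3,X4}, free = {X2,X5,X6,X7}
RREF:
  r0: [   1   -1    0    0    1    0    1]
  r1: [   0    0    1    0    1    0    0]
  r2: [   0    0    0    1   -2   -1    1]
  r3: [   0    0    0    0    0    0    0]
Fix exponent of X6 at 1, X2 at 0, X5 at 0, X7 at 0; solve each RREF row for its pivot's exponent:
  r0: exp(X1) + (0)·1 = 0 ⇒ exp(X1) = 0
  r1: exp(X3) + (0)·1 = 0 ⇒ exp(X3) = 0
  r2: exp(X4) + (-1)·1 = 0 ⇒ exp(X4) = 1
Π_3 = X4 · X6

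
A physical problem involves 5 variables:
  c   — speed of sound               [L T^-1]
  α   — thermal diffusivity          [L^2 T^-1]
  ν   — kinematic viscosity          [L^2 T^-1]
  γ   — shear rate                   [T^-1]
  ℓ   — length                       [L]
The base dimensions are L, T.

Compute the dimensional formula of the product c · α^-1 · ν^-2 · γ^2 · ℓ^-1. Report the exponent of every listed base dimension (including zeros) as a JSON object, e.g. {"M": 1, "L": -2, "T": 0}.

Write exponents as rows L,T / cols c,α,ν,γ,ℓ:
  L: [ 1  2  2  0  1]
  T: [-1 -1 -1 -1  0]
  [L]: (1)·1+(-1)·2+(-2)·2+(2)·0+(-1)·1 = -6
  [T]: (1)·-1+(-1)·-1+(-2)·-1+(2)·-1+(-1)·0 = 0
⇒ L^-6

{"L": -6, "T": 0}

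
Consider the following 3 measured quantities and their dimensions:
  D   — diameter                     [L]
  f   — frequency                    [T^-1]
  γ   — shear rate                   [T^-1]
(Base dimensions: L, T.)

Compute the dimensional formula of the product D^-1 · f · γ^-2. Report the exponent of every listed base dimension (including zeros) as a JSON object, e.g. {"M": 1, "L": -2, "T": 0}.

{"L": -1, "T": 1}

Exponent matrix [L,T] × [D,f,γ]:
  L: [ 1  0  0]
  T: [ 0 -1 -1]
  [L]: (-1)·1+(1)·0+(-2)·0 = -1
  [T]: (-1)·0+(1)·-1+(-2)·-1 = 1
⇒ L^-1 T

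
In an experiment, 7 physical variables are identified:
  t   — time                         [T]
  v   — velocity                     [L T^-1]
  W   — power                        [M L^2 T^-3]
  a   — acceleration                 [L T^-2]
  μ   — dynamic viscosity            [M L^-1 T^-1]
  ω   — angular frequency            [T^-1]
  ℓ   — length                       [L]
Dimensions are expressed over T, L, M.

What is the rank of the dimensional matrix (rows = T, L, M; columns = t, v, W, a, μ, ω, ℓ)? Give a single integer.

3

Write exponents as rows T,L,M / cols t,v,W,a,μ,ω,ℓ:
  T: [ 1 -1 -3 -2 -1 -1  0]
  L: [ 0  1  2  1 -1  0  1]
  M: [ 0  0  1  0  1  0  0]
Row reduction gives pivot columns t,v,W; rank = 3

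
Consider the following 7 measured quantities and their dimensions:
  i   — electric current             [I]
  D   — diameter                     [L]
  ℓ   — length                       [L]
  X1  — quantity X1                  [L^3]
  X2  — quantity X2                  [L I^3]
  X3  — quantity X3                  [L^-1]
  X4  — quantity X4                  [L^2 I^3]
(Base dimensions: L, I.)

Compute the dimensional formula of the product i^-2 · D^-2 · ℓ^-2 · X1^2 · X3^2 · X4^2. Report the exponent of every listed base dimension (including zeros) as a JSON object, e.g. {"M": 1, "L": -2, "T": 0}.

{"L": 4, "I": 4}

Dimensional matrix (L×I by i×D×ℓ×X1×X2×X3×X4):
  L: [ 0  1  1  3  1 -1  2]
  I: [ 1  0  0  0  3  0  3]
  [L]: (-2)·0+(-2)·1+(-2)·1+(2)·3+(2)·-1+(2)·2 = 4
  [I]: (-2)·1+(-2)·0+(-2)·0+(2)·0+(2)·0+(2)·3 = 4
⇒ L^4 I^4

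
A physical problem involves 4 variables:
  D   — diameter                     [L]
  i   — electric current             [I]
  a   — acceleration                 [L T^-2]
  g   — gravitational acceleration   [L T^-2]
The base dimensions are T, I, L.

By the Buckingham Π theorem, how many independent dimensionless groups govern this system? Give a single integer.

Write exponents as rows T,I,L / cols D,i,a,g:
  T: [ 0  0 -2 -2]
  I: [ 0  1  0  0]
  L: [ 1  0  1  1]
Row reduction gives pivot columns D,i,a; rank = 3
Π count = n − r = 4 − 3 = 1

1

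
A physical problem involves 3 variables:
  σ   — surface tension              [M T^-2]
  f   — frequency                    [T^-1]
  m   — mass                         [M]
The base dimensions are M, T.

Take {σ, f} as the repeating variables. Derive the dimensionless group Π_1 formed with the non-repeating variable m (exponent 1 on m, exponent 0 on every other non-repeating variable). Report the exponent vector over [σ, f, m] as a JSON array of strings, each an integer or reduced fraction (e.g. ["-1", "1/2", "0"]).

["-1", "2", "1"]

Exponent matrix [M,T] × [σ,f,m]:
  M: [ 1  0  1]
  T: [-2 -1  0]
RREF → pivots at {σ,f} ⇒ r = 2
Pivot set = {σ,f}, free = {m}
RREF:
  r0: [   1    0    1]
  r1: [   0    1   -2]
Fix exponent of m at 1; solve each RREF row for its pivot's exponent:
  r0: exp(σ) + (1)·1 = 0 ⇒ exp(σ) = -1
  r1: exp(f) + (-2)·1 = 0 ⇒ exp(f) = 2
Π_1 = σ^-1 · f^2 · m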